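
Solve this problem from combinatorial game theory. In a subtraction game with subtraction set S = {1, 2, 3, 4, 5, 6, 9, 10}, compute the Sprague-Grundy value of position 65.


The subtraction set is S = {1, 2, 3, 4, 5, 6, 9, 10}.
G(k) = mex{ G(k - s) : s in S, s <= k }. We compute iteratively: G(0) = 0.
G(1) = mex({0}) = 1
G(2) = mex({0, 1}) = 2
G(3) = mex({0, 1, 2}) = 3
G(4) = mex({0, 1, 2, 3}) = 4
G(5) = mex({0, 1, 2, 3, 4}) = 5
G(6) = mex({0, 1, 2, 3, 4, 5}) = 6
G(7) = mex({1, 2, 3, 4, 5, 6}) = 0
G(8) = mex({0, 2, 3, 4, 5, 6}) = 1
G(9) = mex({0, 1, 3, 4, 5, 6}) = 2
G(10) = mex({0, 1, 2, 4, 5, 6}) = 3
G(11) = mex({0, 1, 2, 3, 5, 6}) = 4
G(12) = mex({0, 1, 2, 3, 4, 6}) = 5
G(13) = mex({0, 1, 2, 3, 4, 5}) = 6
G(14) = mex({1, 2, 3, 4, 5, 6}) = 0
G(15) = mex({0, 2, 3, 4, 5, 6}) = 1
G(16) = mex({0, 1, 3, 4, 5, 6}) = 2
Observe that G(7)..G(16) = 0, 1, 2, 3, 4, 5, 6, 0, 1, 2 repeats G(0)..G(9) = 0, 1, 2, 3, 4, 5, 6, 0, 1, 2.
For k >= max(S) = 10, G(k) is determined by the previous 10 values G(k-10)..G(k-1); a window of 10 consecutive values has recurred shifted by 7, so by induction G(k + 7) = G(k) for all k >= 0: the sequence is periodic from the start with period 7.
One period: G(0..6) = 0, 1, 2, 3, 4, 5, 6.
65 mod 7 = 2, so G(65) = G(2) = 2.

2


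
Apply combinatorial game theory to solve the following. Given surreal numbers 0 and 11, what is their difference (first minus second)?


x = 0, y = 11
x - y = 0 - 11 = -11

-11


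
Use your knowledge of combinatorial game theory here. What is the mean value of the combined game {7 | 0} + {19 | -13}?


G1 = {7 | 0}, G2 = {19 | -13}
Each is a switch {a | b} with numbers a > b; its mean value is (a + b)/2, and mean value is additive over game sums: m(G1 + G2) = m(G1) + m(G2).
Mean of G1 = (7 + (0))/2 = 7/2 = 7/2
Mean of G2 = (19 + (-13))/2 = 6/2 = 3
Mean of G1 + G2 = 7/2 + 3 = 13/2

13/2


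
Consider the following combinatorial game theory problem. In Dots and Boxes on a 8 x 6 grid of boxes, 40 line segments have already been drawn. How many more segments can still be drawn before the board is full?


Grid: 8 x 6 boxes, i.e. 9 rows and 7 columns of dots.
Horizontal edges: (rows + 1) * cols = 9 * 6 = 54
Vertical edges: rows * (cols + 1) = 8 * 7 = 56
Total edges: 54 + 56 = 110
Edges drawn: 40
Remaining: 110 - 40 = 70

70


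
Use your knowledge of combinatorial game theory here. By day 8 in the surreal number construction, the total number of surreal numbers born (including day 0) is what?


Day 0: {|} = 0 is born. Count = 1.
Day n: the number of surreal numbers born by day n is 2^(n+1) - 1.
By day 0: 2^1 - 1 = 1
By day 1: 2^2 - 1 = 3
By day 2: 2^3 - 1 = 7
By day 3: 2^4 - 1 = 15
By day 4: 2^5 - 1 = 31
By day 5: 2^6 - 1 = 63
By day 6: 2^7 - 1 = 127
By day 7: 2^8 - 1 = 255
By day 8: 2^9 - 1 = 511
By day 8: 511 surreal numbers.

511


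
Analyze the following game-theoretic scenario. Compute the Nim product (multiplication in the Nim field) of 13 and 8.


Nim multiplication is bilinear over XOR: (u XOR v) * w = (u*w) XOR (v*w).
So we split each operand into its bit components and XOR the pairwise Nim products.
13 = 1 + 4 + 8 (as XOR of powers of 2).
8 = 8 (as XOR of powers of 2).
Using the standard Nim-product table on single bits:
  2*2 = 3,   2*4 = 8,   2*8 = 12,
  4*4 = 6,   4*8 = 11,  8*8 = 13,
and  1*x = x (identity), k*l = l*k (commutative).
Pairwise Nim products:
  1 * 8 = 8
  4 * 8 = 11
  8 * 8 = 13
XOR them: 8 XOR 11 XOR 13 = 14.
Result: 13 * 8 = 14 (in Nim).

14


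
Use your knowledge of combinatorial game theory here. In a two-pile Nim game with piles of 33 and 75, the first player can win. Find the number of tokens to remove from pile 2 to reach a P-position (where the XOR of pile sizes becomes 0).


Piles: 33 and 75
Current XOR: 33 XOR 75 = 106 (non-zero, so this is an N-position).
To make the XOR zero, we need to find a move that balances the piles.
For pile 2 (size 75): target = 75 XOR 106 = 33
We reduce pile 2 from 75 to 33.
Tokens removed: 75 - 33 = 42
Verification: 33 XOR 33 = 0

42


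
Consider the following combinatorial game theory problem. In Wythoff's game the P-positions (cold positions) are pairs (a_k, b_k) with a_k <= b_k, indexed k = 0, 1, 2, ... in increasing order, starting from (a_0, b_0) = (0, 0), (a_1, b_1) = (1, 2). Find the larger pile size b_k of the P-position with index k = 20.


By Wythoff's theorem, a_k = floor(k * phi) and b_k = floor(k * phi^2) = a_k + k, where phi = (1 + sqrt(5))/2 is the golden ratio.
phi = (1 + sqrt(5))/2 = 1.618034
phi^2 = phi + 1 = 2.618034
k = 20
k * phi^2 = 20 * 2.618034 = 52.360680
b_20 = floor(k * phi^2) = 52 (check: a_20 + k = 32 + 20 = 52)

52


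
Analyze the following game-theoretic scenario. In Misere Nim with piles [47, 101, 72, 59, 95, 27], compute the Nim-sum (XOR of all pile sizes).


We need the XOR (exclusive or) of all pile sizes.
After XOR-ing pile 1 (size 47): 0 XOR 47 = 47
After XOR-ing pile 2 (size 101): 47 XOR 101 = 74
After XOR-ing pile 3 (size 72): 74 XOR 72 = 2
After XOR-ing pile 4 (size 59): 2 XOR 59 = 57
After XOR-ing pile 5 (size 95): 57 XOR 95 = 102
After XOR-ing pile 6 (size 27): 102 XOR 27 = 125
The Nim-value of this position is 125.

125


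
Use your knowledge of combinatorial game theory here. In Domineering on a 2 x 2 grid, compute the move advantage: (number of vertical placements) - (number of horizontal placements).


Board is 2 x 2 (rows x cols).
Left (vertical) placements: (rows-1) * cols = 1 * 2 = 2
Right (horizontal) placements: rows * (cols-1) = 2 * 1 = 2
Advantage = Left - Right = 2 - 2 = 0

0


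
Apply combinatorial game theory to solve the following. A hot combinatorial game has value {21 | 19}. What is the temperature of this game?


The game is {21 | 19}, a switch {a | b} with numbers a > b.
Cooling {a | b} by t gives {a - t | b + t}, which stops being hot when a - t = b + t, i.e. at t = (a - b)/2. So the temperature of a switch is (a - b)/2.
Temperature = (Left option - Right option) / 2
= (21 - (19)) / 2
= 2 / 2
= 1

1


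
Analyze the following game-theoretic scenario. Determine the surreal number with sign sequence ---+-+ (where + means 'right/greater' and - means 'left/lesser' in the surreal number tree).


Sign expansion: ---+-+
Rule: track bounds (lo, hi), initially (-inf, +inf). On '+', the current value becomes lo and we move to the simplest number in (value, hi): value + 1 if hi = +inf, otherwise the midpoint (value + hi)/2. On '-', the current value becomes hi and we move to value - 1 if lo = -inf, otherwise the midpoint (lo + value)/2.
Start at 0.
Step 1: sign = -, move left. Bounds: (-inf, 0). Value = -1
Step 2: sign = -, move left. Bounds: (-inf, -1). Value = -2
Step 3: sign = -, move left. Bounds: (-inf, -2). Value = -3
Step 4: sign = +, move right. Bounds: (-3, -2). Value = -5/2
Step 5: sign = -, move left. Bounds: (-3, -5/2). Value = -11/4
Step 6: sign = +, move right. Bounds: (-11/4, -5/2). Value = -21/8
The surreal number with sign expansion ---+-+ is -21/8.

-21/8


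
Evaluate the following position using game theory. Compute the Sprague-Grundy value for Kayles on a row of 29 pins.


Kayles: a move removes 1 or 2 adjacent pins from a contiguous row.
Removing pins from a row of k leaves two independent rows (a, b) with a + b = k - 1 (one pin) or a + b = k - 2 (two pins); an end removal gives a = 0.
By Sprague-Grundy, G(k) = mex{ G(a) XOR G(b) } over all these splits. G(0) = 0.
G(1): splits (0,0):0^0=0 -> mex({0}) = 1
G(2): splits (0,1):0^1=1 (0,0):0^0=0 -> mex({0, 1}) = 2
G(3): splits (0,2):0^2=2 (1,1):1^1=0 (0,1):0^1=1 -> mex({0, 1, 2}) = 3
G(4): splits (0,3):0^3=3 (1,2):1^2=3 (0,2):0^2=2 (1,1):1^1=0 -> mex({0, 2, 3}) = 1
G(5): splits (0,4):0^1=1 (1,3):1^3=2 (2,2):2^2=0 (0,3):0^3=3 (1,2):1^2=3 -> mex({0, 1, 2, 3}) = 4
G(6) = mex({0, 1, 2, 4}) = 3
G(7) = mex({0, 1, 3, 4, 5}) = 2
G(8) = mex({0, 2, 3, 5, 6}) = 1
G(9) = mex({0, 1, 2, 3, 6, 7}) = 4
G(10) = mex({0, 1, 3, 4, 5, 7}) = 2
G(11) = mex({0, 1, 2, 3, 4, 5}) = 6
G(12) = mex({0, 1, 2, 3, 5, 6, 7}) = 4
G(13) = mex({0, 2, 3, 4, 6, 7}) = 1
G(14) = mex({0, 1, 4, 5, 6, 7}) = 2
G(15) = mex({0, 1, 2, 3, 4, 5, 6}) = 7
G(16) = mex({0, 2, 3, 5, 6, 7}) = 1
G(17) = mex({0, 1, 2, 3, 5, 6, 7}) = 4
G(18) = mex({0, 1, 2, 4, 5, 6}) = 3
G(19) = mex({0, 1, 3, 4, 5, 7}) = 2
G(20) = mex({0, 2, 3, 4, 5, 6, 7}) = 1
G(21) = mex({0, 1, 2, 3, 5, 6, 7}) = 4
G(22) = mex({0, 1, 2, 3, 4, 5, 7}) = 6
G(23) = mex({0, 1, 2, 3, 4, 5, 6}) = 7
G(24) = mex({0, 1, 2, 3, 5, 6, 7}) = 4
G(25) = mex({0, 2, 3, 4, 6, 7}) = 1
G(26) = mex({0, 1, 3, 4, 5, 6, 7}) = 2
G(27) = mex({0, 1, 2, 3, 4, 5, 6, 7}) = 8
G(28) = mex({0, 1, 2, 3, 4, 6, 7, 8}) = 5
G(29) = mex({0, 1, 2, 3, 5, 6, 7, 8, 9}) = 4
Therefore G(29) = 4.

4


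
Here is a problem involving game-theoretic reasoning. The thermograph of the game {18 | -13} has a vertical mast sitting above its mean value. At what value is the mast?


Game = {18 | -13}, a switch {a | b} with numbers a > b.
Its thermograph has left wall a - t and right wall b + t, which meet at t = (a - b)/2, where both equal (a + b)/2. So the mast (mean value) is at (a + b)/2.
Mean = (18 + (-13))/2 = 5/2 = 5/2

5/2


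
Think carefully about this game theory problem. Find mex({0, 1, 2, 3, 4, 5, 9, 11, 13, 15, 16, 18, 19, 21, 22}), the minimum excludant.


Set = {0, 1, 2, 3, 4, 5, 9, 11, 13, 15, 16, 18, 19, 21, 22}
0 is in the set.
1 is in the set.
2 is in the set.
3 is in the set.
4 is in the set.
5 is in the set.
6 is NOT in the set. This is the mex.
mex = 6

6


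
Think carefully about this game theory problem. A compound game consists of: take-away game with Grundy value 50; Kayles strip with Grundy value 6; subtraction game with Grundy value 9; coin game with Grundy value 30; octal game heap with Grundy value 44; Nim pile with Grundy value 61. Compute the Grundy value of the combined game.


By the Sprague-Grundy theorem, the Grundy value of a sum of games is the XOR of individual Grundy values.
take-away game: Grundy value = 50. Running XOR: 0 XOR 50 = 50
Kayles strip: Grundy value = 6. Running XOR: 50 XOR 6 = 52
subtraction game: Grundy value = 9. Running XOR: 52 XOR 9 = 61
coin game: Grundy value = 30. Running XOR: 61 XOR 30 = 35
octal game heap: Grundy value = 44. Running XOR: 35 XOR 44 = 15
Nim pile: Grundy value = 61. Running XOR: 15 XOR 61 = 50
The combined Grundy value is 50.

50


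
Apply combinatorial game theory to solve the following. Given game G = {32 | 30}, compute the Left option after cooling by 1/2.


Original game: {32 | 30} (a switch {a | b} with a > b).
Cooling by t (for t below the temperature (a - b)/2 = 1) taxes each move by t: {a | b} cooled by t is {a - t | b + t}.
Cooling amount: t = 1/2
Cooled Left option: 32 - 1/2 = 63/2
Cooled Right option: 30 + 1/2 = 61/2
Cooled game: {63/2 | 61/2}
Left option = 63/2

63/2


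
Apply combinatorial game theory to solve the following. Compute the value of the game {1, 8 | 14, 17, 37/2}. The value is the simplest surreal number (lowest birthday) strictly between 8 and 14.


Left options: {1, 8}, max = 8
Right options: {14, 17, 37/2}, min = 14
All options are numbers and max(Left) < min(Right), so by the simplicity theorem the value is the simplest (earliest-born) number strictly between 8 and 14.
Integers 9 through 13 all lie strictly between 8 and 14.
Among integers, the simplest (lowest birthday = smallest |n|; 0 is born on day 0, +-n on day n) is 9.
No non-integer in the interval can be simpler: if x is a non-integer in the interval, then floor(x) or ceil(x) also lies in the interval (the interval contains an integer), and both are proper prefixes of x's sign expansion, i.e. born earlier. So the game value is 9.
Game value = 9

9


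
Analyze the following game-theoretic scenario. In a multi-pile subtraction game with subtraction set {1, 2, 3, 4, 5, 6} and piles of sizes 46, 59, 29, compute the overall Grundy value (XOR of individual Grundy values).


Subtraction set: {1, 2, 3, 4, 5, 6}
For this subtraction set, G(n) = n mod 7 (period = max + 1 = 7).
Pile 1 (size 46): G(46) = 46 mod 7 = 4
Pile 2 (size 59): G(59) = 59 mod 7 = 3
Pile 3 (size 29): G(29) = 29 mod 7 = 1
Total Grundy value = XOR of all: 4 XOR 3 XOR 1 = 6

6


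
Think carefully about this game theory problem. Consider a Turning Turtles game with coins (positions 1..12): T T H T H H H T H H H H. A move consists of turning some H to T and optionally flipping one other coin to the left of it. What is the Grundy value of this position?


Coins: T T H T H H H T H H H H
Key fact: a single head at position k behaves exactly like a Nim heap of size k (turning it to T and optionally flipping a coin at j < k corresponds to moving the heap from k to j, or to 0), and heads combine as a disjunctive sum (two heads at the same place would cancel, matching j XOR j = 0). So the Nim-value is the XOR of the 1-indexed positions of the heads.
Face-up positions (1-indexed): [3, 5, 6, 7, 9, 10, 11, 12]
XOR 0 with 3: 0 XOR 3 = 3
XOR 3 with 5: 3 XOR 5 = 6
XOR 6 with 6: 6 XOR 6 = 0
XOR 0 with 7: 0 XOR 7 = 7
XOR 7 with 9: 7 XOR 9 = 14
XOR 14 with 10: 14 XOR 10 = 4
XOR 4 with 11: 4 XOR 11 = 15
XOR 15 with 12: 15 XOR 12 = 3
Nim-value = 3

3


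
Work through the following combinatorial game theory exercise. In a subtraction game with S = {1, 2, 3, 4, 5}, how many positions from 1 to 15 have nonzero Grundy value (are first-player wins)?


Subtraction set S = {1, 2, 3, 4, 5}, so G(n) = n mod 6.
G(n) = 0 when n is a multiple of 6.
Multiples of 6 in [1, 15]: 2
N-positions (nonzero Grundy) = 15 - 2 = 13

13


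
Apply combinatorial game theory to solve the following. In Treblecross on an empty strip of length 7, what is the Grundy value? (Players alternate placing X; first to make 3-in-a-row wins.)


Treblecross: place X on empty cells; 3-in-a-row wins.
Playing within two cells of an existing X lets the opponent win at once, so sensible play treats the cells i-2..i+2 around each X as dead. The player left with no safe cell loses, so this is a normal-play take-away game on strips of safe cells.
Placing X at cell i (0-indexed) of a strip of k safe cells leaves independent strips of sizes max(0, i-2) and max(0, k-i-3). Hence G(k) = mex{ G(max(0,i-2)) XOR G(max(0,k-i-3)) : 0 <= i < k }, with G(0) = 0.
G(1): splits (0,0):0^0=0 -> mex({0}) = 1
G(2): splits (0,0):0^0=0 -> mex({0}) = 1
G(3): splits (0,0):0^0=0 -> mex({0}) = 1
G(4): splits (0,1):0^1=1 (0,0):0^0=0 -> mex({0, 1}) = 2
G(5): splits (0,2):0^1=1 (0,1):0^1=1 (0,0):0^0=0 -> mex({0, 1}) = 2
G(6) = mex({1}) = 0
G(7) = mex({0, 1, 2}) = 3
Therefore G(7) = 3.

3


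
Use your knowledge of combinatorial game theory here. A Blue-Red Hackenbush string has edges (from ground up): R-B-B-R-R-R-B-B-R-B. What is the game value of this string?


Edges (from ground): R-B-B-R-R-R-B-B-R-B
By Berlekamp's sign-expansion rule, a Blue-Red Hackenbush stalk has the value of the surreal number whose sign sequence is the edge sequence with B -> + and R -> -.
Sign sequence: -++---++-+
Trace the sign expansion in the surreal number tree, starting from 0:
Edge 1: R (sign -) -> bounds (-inf, 0), value = -1
Edge 2: B (sign +) -> bounds (-1, 0), value = -1/2
Edge 3: B (sign +) -> bounds (-1/2, 0), value = -1/4
Edge 4: R (sign -) -> bounds (-1/2, -1/4), value = -3/8
Edge 5: R (sign -) -> bounds (-1/2, -3/8), value = -7/16
Edge 6: R (sign -) -> bounds (-1/2, -7/16), value = -15/32
Edge 7: B (sign +) -> bounds (-15/32, -7/16), value = -29/64
Edge 8: B (sign +) -> bounds (-29/64, -7/16), value = -57/128
Edge 9: R (sign -) -> bounds (-29/64, -57/128), value = -115/256
Edge 10: B (sign +) -> bounds (-115/256, -57/128), value = -229/512
Game value = -229/512

-229/512


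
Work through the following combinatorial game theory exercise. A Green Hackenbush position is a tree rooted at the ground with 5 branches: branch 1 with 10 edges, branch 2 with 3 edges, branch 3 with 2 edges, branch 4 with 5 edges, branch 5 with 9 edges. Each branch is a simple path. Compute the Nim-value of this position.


The tree has 5 branches from the ground vertex.
In Green Hackenbush, the Nim-value of a simple path of length k is k.
Branch 1: length 10, Nim-value = 10
Branch 2: length 3, Nim-value = 3
Branch 3: length 2, Nim-value = 2
Branch 4: length 5, Nim-value = 5
Branch 5: length 9, Nim-value = 9
Total Nim-value = XOR of all branch values:
0 XOR 10 = 10
10 XOR 3 = 9
9 XOR 2 = 11
11 XOR 5 = 14
14 XOR 9 = 7
Nim-value of the tree = 7

7


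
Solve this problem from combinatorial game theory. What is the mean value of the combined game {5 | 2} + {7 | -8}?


G1 = {5 | 2}, G2 = {7 | -8}
Each is a switch {a | b} with numbers a > b; its mean value is (a + b)/2, and mean value is additive over game sums: m(G1 + G2) = m(G1) + m(G2).
Mean of G1 = (5 + (2))/2 = 7/2 = 7/2
Mean of G2 = (7 + (-8))/2 = -1/2 = -1/2
Mean of G1 + G2 = 7/2 + -1/2 = 3

3


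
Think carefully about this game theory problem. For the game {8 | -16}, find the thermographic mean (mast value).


Game = {8 | -16}, a switch {a | b} with numbers a > b.
Its thermograph has left wall a - t and right wall b + t, which meet at t = (a - b)/2, where both equal (a + b)/2. So the mast (mean value) is at (a + b)/2.
Mean = (8 + (-16))/2 = -8/2 = -4

-4


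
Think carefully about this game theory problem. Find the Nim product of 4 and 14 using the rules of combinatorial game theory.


Nim multiplication is bilinear over XOR: (u XOR v) * w = (u*w) XOR (v*w).
So we split each operand into its bit components and XOR the pairwise Nim products.
4 = 4 (as XOR of powers of 2).
14 = 2 + 4 + 8 (as XOR of powers of 2).
Using the standard Nim-product table on single bits:
  2*2 = 3,   2*4 = 8,   2*8 = 12,
  4*4 = 6,   4*8 = 11,  8*8 = 13,
and  1*x = x (identity), k*l = l*k (commutative).
Pairwise Nim products:
  4 * 2 = 8
  4 * 4 = 6
  4 * 8 = 11
XOR them: 8 XOR 6 XOR 11 = 5.
Result: 4 * 14 = 5 (in Nim).

5


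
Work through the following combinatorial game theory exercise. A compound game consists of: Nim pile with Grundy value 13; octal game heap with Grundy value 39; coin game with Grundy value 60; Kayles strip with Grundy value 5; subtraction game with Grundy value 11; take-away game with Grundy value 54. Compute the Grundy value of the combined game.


By the Sprague-Grundy theorem, the Grundy value of a sum of games is the XOR of individual Grundy values.
Nim pile: Grundy value = 13. Running XOR: 0 XOR 13 = 13
octal game heap: Grundy value = 39. Running XOR: 13 XOR 39 = 42
coin game: Grundy value = 60. Running XOR: 42 XOR 60 = 22
Kayles strip: Grundy value = 5. Running XOR: 22 XOR 5 = 19
subtraction game: Grundy value = 11. Running XOR: 19 XOR 11 = 24
take-away game: Grundy value = 54. Running XOR: 24 XOR 54 = 46
The combined Grundy value is 46.

46


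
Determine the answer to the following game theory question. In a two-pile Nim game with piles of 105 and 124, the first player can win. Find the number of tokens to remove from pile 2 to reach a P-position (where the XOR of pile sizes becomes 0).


Piles: 105 and 124
Current XOR: 105 XOR 124 = 21 (non-zero, so this is an N-position).
To make the XOR zero, we need to find a move that balances the piles.
For pile 2 (size 124): target = 124 XOR 21 = 105
We reduce pile 2 from 124 to 105.
Tokens removed: 124 - 105 = 19
Verification: 105 XOR 105 = 0

19


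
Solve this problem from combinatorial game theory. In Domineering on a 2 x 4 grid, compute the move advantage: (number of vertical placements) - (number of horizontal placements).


Board is 2 x 4 (rows x cols).
Left (vertical) placements: (rows-1) * cols = 1 * 4 = 4
Right (horizontal) placements: rows * (cols-1) = 2 * 3 = 6
Advantage = Left - Right = 4 - 6 = -2

-2


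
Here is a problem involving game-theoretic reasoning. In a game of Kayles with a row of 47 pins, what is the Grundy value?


Kayles: a move removes 1 or 2 adjacent pins from a contiguous row.
Removing pins from a row of k leaves two independent rows (a, b) with a + b = k - 1 (one pin) or a + b = k - 2 (two pins); an end removal gives a = 0.
By Sprague-Grundy, G(k) = mex{ G(a) XOR G(b) } over all these splits. G(0) = 0.
G(1): splits (0,0):0^0=0 -> mex({0}) = 1
G(2): splits (0,1):0^1=1 (0,0):0^0=0 -> mex({0, 1}) = 2
G(3): splits (0,2):0^2=2 (1,1):1^1=0 (0,1):0^1=1 -> mex({0, 1, 2}) = 3
G(4): splits (0,3):0^3=3 (1,2):1^2=3 (0,2):0^2=2 (1,1):1^1=0 -> mex({0, 2, 3}) = 1
G(5): splits (0,4):0^1=1 (1,3):1^3=2 (2,2):2^2=0 (0,3):0^3=3 (1,2):1^2=3 -> mex({0, 1, 2, 3}) = 4
G(6) = mex({0, 1, 2, 4}) = 3
G(7) = mex({0, 1, 3, 4, 5}) = 2
G(8) = mex({0, 2, 3, 5, 6}) = 1
G(9) = mex({0, 1, 2, 3, 6, 7}) = 4
G(10) = mex({0, 1, 3, 4, 5, 7}) = 2
G(11) = mex({0, 1, 2, 3, 4, 5}) = 6
G(12) = mex({0, 1, 2, 3, 5, 6, 7}) = 4
G(13) = mex({0, 2, 3, 4, 6, 7}) = 1
G(14) = mex({0, 1, 4, 5, 6, 7}) = 2
G(15) = mex({0, 1, 2, 3, 4, 5, 6}) = 7
G(16) = mex({0, 2, 3, 5, 6, 7}) = 1
G(17) = mex({0, 1, 2, 3, 5, 6, 7}) = 4
G(18) = mex({0, 1, 2, 4, 5, 6}) = 3
G(19) = mex({0, 1, 3, 4, 5, 7}) = 2
G(20) = mex({0, 2, 3, 4, 5, 6, 7}) = 1
G(21) = mex({0, 1, 2, 3, 5, 6, 7}) = 4
G(22) = mex({0, 1, 2, 3, 4, 5, 7}) = 6
G(23) = mex({0, 1, 2, 3, 4, 5, 6}) = 7
G(24) = mex({0, 1, 2, 3, 5, 6, 7}) = 4
G(25) = mex({0, 2, 3, 4, 6, 7}) = 1
G(26) = mex({0, 1, 3, 4, 5, 6, 7}) = 2
G(27) = mex({0, 1, 2, 3, 4, 5, 6, 7}) = 8
G(28) = mex({0, 1, 2, 3, 4, 6, 7, 8}) = 5
G(29) = mex({0, 1, 2, 3, 5, 6, 7, 8, 9}) = 4
G(30) = mex({0, 1, 2, 3, 4, 5, 6, 9, 10}) = 7
G(31) = mex({0, 1, 3, 4, 5, 7, 10, 11}) = 2
G(32) = mex({0, 2, 3, 4, 5, 6, 7, 9, 11}) = 1
G(33) = mex({0, 1, 2, 3, 4, 5, 6, 7, 9, 12}) = 8
G(34) = mex({0, 1, 2, 3, 4, 5, 7, 8, 11, 12}) = 6
G(35) = mex({0, 1, 2, 3, 4, 5, 6, 8, 9, 10, 11}) = 7
G(36) = mex({0, 1, 2, 3, 5, 6, 7, 9, 10}) = 4
G(37) = mex({0, 2, 3, 4, 6, 7, 9, 10, 11, 12}) = 1
G(38) = mex({0, 1, 3, 4, 5, 6, 7, 9, 10, 11, 12}) = 2
G(39) = mex({0, 1, 2, 4, 5, 6, 7, 9, 10, 12, 14}) = 3
G(40) = mex({0, 2, 3, 4, 6, 7, 11, 12, 14}) = 1
G(41) = mex({0, 1, 2, 3, 5, 6, 7, 9, 10, 11, 12}) = 4
G(42) = mex({0, 1, 2, 3, 4, 5, 6, 9, 10}) = 7
G(43) = mex({0, 1, 3, 4, 5, 7, 9, 10, 12, 15}) = 2
G(44) = mex({0, 2, 3, 4, 5, 6, 7, 9, 10, 12, 15}) = 1
G(45) = mex({0, 1, 2, 3, 4, 5, 6, 7, 9, 10, 12, 14}) = 8
G(46) = mex({0, 1, 3, 4, 5, 7, 8, 11, 12, 14}) = 2
G(47) = mex({0, 1, 2, 3, 4, 5, 6, 8, 9, 10, 11, 12}) = 7
Therefore G(47) = 7.

7


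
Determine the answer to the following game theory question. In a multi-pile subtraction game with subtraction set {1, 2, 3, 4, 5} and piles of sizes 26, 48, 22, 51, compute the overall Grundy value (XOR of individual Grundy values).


Subtraction set: {1, 2, 3, 4, 5}
For this subtraction set, G(n) = n mod 6 (period = max + 1 = 6).
Pile 1 (size 26): G(26) = 26 mod 6 = 2
Pile 2 (size 48): G(48) = 48 mod 6 = 0
Pile 3 (size 22): G(22) = 22 mod 6 = 4
Pile 4 (size 51): G(51) = 51 mod 6 = 3
Total Grundy value = XOR of all: 2 XOR 0 XOR 4 XOR 3 = 5

5


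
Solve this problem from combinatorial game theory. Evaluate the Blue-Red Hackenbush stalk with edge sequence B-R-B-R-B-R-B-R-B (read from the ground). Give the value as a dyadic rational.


Edges (from ground): B-R-B-R-B-R-B-R-B
By Berlekamp's sign-expansion rule, a Blue-Red Hackenbush stalk has the value of the surreal number whose sign sequence is the edge sequence with B -> + and R -> -.
Sign sequence: +-+-+-+-+
Trace the sign expansion in the surreal number tree, starting from 0:
Edge 1: B (sign +) -> bounds (0, +inf), value = 1
Edge 2: R (sign -) -> bounds (0, 1), value = 1/2
Edge 3: B (sign +) -> bounds (1/2, 1), value = 3/4
Edge 4: R (sign -) -> bounds (1/2, 3/4), value = 5/8
Edge 5: B (sign +) -> bounds (5/8, 3/4), value = 11/16
Edge 6: R (sign -) -> bounds (5/8, 11/16), value = 21/32
Edge 7: B (sign +) -> bounds (21/32, 11/16), value = 43/64
Edge 8: R (sign -) -> bounds (21/32, 43/64), value = 85/128
Edge 9: B (sign +) -> bounds (85/128, 43/64), value = 171/256
Game value = 171/256

171/256


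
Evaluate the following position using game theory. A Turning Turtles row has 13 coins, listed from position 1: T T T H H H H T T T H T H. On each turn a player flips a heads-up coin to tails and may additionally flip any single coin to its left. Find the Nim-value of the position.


Coins: T T T H H H H T T T H T H
Key fact: a single head at position k behaves exactly like a Nim heap of size k (turning it to T and optionally flipping a coin at j < k corresponds to moving the heap from k to j, or to 0), and heads combine as a disjunctive sum (two heads at the same place would cancel, matching j XOR j = 0). So the Nim-value is the XOR of the 1-indexed positions of the heads.
Face-up positions (1-indexed): [4, 5, 6, 7, 11, 13]
XOR 0 with 4: 0 XOR 4 = 4
XOR 4 with 5: 4 XOR 5 = 1
XOR 1 with 6: 1 XOR 6 = 7
XOR 7 with 7: 7 XOR 7 = 0
XOR 0 with 11: 0 XOR 11 = 11
XOR 11 with 13: 11 XOR 13 = 6
Nim-value = 6

6


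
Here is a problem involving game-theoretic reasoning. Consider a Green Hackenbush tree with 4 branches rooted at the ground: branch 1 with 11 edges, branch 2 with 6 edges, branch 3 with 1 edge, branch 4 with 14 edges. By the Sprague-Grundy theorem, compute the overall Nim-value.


The tree has 4 branches from the ground vertex.
In Green Hackenbush, the Nim-value of a simple path of length k is k.
Branch 1: length 11, Nim-value = 11
Branch 2: length 6, Nim-value = 6
Branch 3: length 1, Nim-value = 1
Branch 4: length 14, Nim-value = 14
Total Nim-value = XOR of all branch values:
0 XOR 11 = 11
11 XOR 6 = 13
13 XOR 1 = 12
12 XOR 14 = 2
Nim-value of the tree = 2

2


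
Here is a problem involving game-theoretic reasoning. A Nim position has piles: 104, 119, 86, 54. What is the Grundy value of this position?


We need the XOR (exclusive or) of all pile sizes.
After XOR-ing pile 1 (size 104): 0 XOR 104 = 104
After XOR-ing pile 2 (size 119): 104 XOR 119 = 31
After XOR-ing pile 3 (size 86): 31 XOR 86 = 73
After XOR-ing pile 4 (size 54): 73 XOR 54 = 127
The Nim-value of this position is 127.

127


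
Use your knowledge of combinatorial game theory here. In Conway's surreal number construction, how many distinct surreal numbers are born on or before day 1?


Day 0: {|} = 0 is born. Count = 1.
Day n: the number of surreal numbers born by day n is 2^(n+1) - 1.
By day 0: 2^1 - 1 = 1
By day 1: 2^2 - 1 = 3
By day 1: 3 surreal numbers.

3


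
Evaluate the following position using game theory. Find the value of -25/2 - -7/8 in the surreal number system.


x = -25/2, y = -7/8
Converting to common denominator: 8
x = -100/8, y = -7/8
x - y = -25/2 - -7/8 = -93/8

-93/8


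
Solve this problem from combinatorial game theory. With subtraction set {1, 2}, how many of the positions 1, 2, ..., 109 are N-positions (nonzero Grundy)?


Subtraction set S = {1, 2}, so G(n) = n mod 3.
G(n) = 0 when n is a multiple of 3.
Multiples of 3 in [1, 109]: 36
N-positions (nonzero Grundy) = 109 - 36 = 73

73


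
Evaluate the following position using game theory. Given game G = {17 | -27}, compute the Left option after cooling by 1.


Original game: {17 | -27} (a switch {a | b} with a > b).
Cooling by t (for t below the temperature (a - b)/2 = 22) taxes each move by t: {a | b} cooled by t is {a - t | b + t}.
Cooling amount: t = 1
Cooled Left option: 17 - 1 = 16
Cooled Right option: -27 + 1 = -26
Cooled game: {16 | -26}
Left option = 16

16


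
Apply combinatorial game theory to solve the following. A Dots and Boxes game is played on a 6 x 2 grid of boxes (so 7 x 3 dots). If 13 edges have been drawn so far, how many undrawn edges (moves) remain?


Grid: 6 x 2 boxes, i.e. 7 rows and 3 columns of dots.
Horizontal edges: (rows + 1) * cols = 7 * 2 = 14
Vertical edges: rows * (cols + 1) = 6 * 3 = 18
Total edges: 14 + 18 = 32
Edges drawn: 13
Remaining: 32 - 13 = 19

19


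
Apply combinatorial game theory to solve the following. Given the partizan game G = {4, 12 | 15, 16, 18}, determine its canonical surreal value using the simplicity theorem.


Left options: {4, 12}, max = 12
Right options: {15, 16, 18}, min = 15
All options are numbers and max(Left) < min(Right), so by the simplicity theorem the value is the simplest (earliest-born) number strictly between 12 and 15.
Integers 13 through 14 all lie strictly between 12 and 15.
Among integers, the simplest (lowest birthday = smallest |n|; 0 is born on day 0, +-n on day n) is 13.
No non-integer in the interval can be simpler: if x is a non-integer in the interval, then floor(x) or ceil(x) also lies in the interval (the interval contains an integer), and both are proper prefixes of x's sign expansion, i.e. born earlier. So the game value is 13.
Game value = 13

13


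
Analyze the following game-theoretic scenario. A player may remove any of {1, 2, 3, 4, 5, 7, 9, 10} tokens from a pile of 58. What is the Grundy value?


The subtraction set is S = {1, 2, 3, 4, 5, 7, 9, 10}.
G(k) = mex{ G(k - s) : s in S, s <= k }. We compute iteratively: G(0) = 0.
G(1) = mex({0}) = 1
G(2) = mex({0, 1}) = 2
G(3) = mex({0, 1, 2}) = 3
G(4) = mex({0, 1, 2, 3}) = 4
G(5) = mex({0, 1, 2, 3, 4}) = 5
G(6) = mex({1, 2, 3, 4, 5}) = 0
G(7) = mex({0, 2, 3, 4, 5}) = 1
G(8) = mex({0, 1, 3, 4, 5}) = 2
G(9) = mex({0, 1, 2, 4, 5}) = 3
G(10) = mex({0, 1, 2, 3, 5}) = 4
G(11) = mex({0, 1, 2, 3, 4}) = 5
G(12) = mex({1, 2, 3, 4, 5}) = 0
G(13) = mex({0, 2, 3, 4, 5}) = 1
G(14) = mex({0, 1, 3, 4, 5}) = 2
G(15) = mex({0, 1, 2, 4, 5}) = 3
Observe that G(6)..G(15) = 0, 1, 2, 3, 4, 5, 0, 1, 2, 3 repeats G(0)..G(9) = 0, 1, 2, 3, 4, 5, 0, 1, 2, 3.
For k >= max(S) = 10, G(k) is determined by the previous 10 values G(k-10)..G(k-1); a window of 10 consecutive values has recurred shifted by 6, so by induction G(k + 6) = G(k) for all k >= 0: the sequence is periodic from the start with period 6.
One period: G(0..5) = 0, 1, 2, 3, 4, 5.
58 mod 6 = 4, so G(58) = G(4) = 4.

4


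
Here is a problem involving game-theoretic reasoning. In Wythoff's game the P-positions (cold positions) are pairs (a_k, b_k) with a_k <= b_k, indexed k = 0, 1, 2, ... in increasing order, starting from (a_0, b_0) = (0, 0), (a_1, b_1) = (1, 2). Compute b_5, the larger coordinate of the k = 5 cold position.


By Wythoff's theorem, a_k = floor(k * phi) and b_k = floor(k * phi^2) = a_k + k, where phi = (1 + sqrt(5))/2 is the golden ratio.
phi = (1 + sqrt(5))/2 = 1.618034
phi^2 = phi + 1 = 2.618034
k = 5
k * phi^2 = 5 * 2.618034 = 13.090170
b_5 = floor(k * phi^2) = 13 (check: a_5 + k = 8 + 5 = 13)

13


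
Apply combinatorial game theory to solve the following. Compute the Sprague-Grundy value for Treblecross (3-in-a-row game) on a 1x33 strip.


Treblecross: place X on empty cells; 3-in-a-row wins.
Playing within two cells of an existing X lets the opponent win at once, so sensible play treats the cells i-2..i+2 around each X as dead. The player left with no safe cell loses, so this is a normal-play take-away game on strips of safe cells.
Placing X at cell i (0-indexed) of a strip of k safe cells leaves independent strips of sizes max(0, i-2) and max(0, k-i-3). Hence G(k) = mex{ G(max(0,i-2)) XOR G(max(0,k-i-3)) : 0 <= i < k }, with G(0) = 0.
G(1): splits (0,0):0^0=0 -> mex({0}) = 1
G(2): splits (0,0):0^0=0 -> mex({0}) = 1
G(3): splits (0,0):0^0=0 -> mex({0}) = 1
G(4): splits (0,1):0^1=1 (0,0):0^0=0 -> mex({0, 1}) = 2
G(5): splits (0,2):0^1=1 (0,1):0^1=1 (0,0):0^0=0 -> mex({0, 1}) = 2
G(6) = mex({1}) = 0
G(7) = mex({0, 1, 2}) = 3
G(8) = mex({0, 1, 2}) = 3
G(9) = mex({0, 2}) = 1
G(10) = mex({0, 2, 3}) = 1
G(11) = mex({0, 3}) = 1
G(12) = mex({1, 3}) = 0
G(13) = mex({0, 1, 2, 3}) = 4
G(14) = mex({0, 1, 2}) = 3
G(15) = mex({0, 1, 2}) = 3
G(16) = mex({0, 1, 2, 4}) = 3
G(17) = mex({0, 1, 3, 4}) = 2
G(18) = mex({0, 1, 3, 4}) = 2
G(19) = mex({0, 1, 3, 5}) = 2
G(20) = mex({0, 1, 2, 3, 5}) = 4
G(21) = mex({0, 1, 2, 3, 5}) = 4
G(22) = mex({1, 2, 6}) = 0
G(23) = mex({0, 1, 2, 3, 4, 6}) = 5
G(24) = mex({0, 1, 2, 3, 4}) = 5
G(25) = mex({0, 1, 3, 4, 7}) = 2
G(26) = mex({0, 1, 3, 4, 5, 7}) = 2
G(27) = mex({0, 1, 3, 5}) = 2
G(28) = mex({0, 1, 2, 5}) = 3
G(29) = mex({0, 1, 2, 4, 5, 6}) = 3
G(30) = mex({1, 2, 4, 6}) = 0
G(31) = mex({0, 1, 2, 3, 4, 6}) = 5
G(32) = mex({1, 2, 3, 4, 7}) = 0
G(33) = mex({0, 3, 7}) = 1
Therefore G(33) = 1.

1


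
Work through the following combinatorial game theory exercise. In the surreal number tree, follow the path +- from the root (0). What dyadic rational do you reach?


Sign expansion: +-
Rule: track bounds (lo, hi), initially (-inf, +inf). On '+', the current value becomes lo and we move to the simplest number in (value, hi): value + 1 if hi = +inf, otherwise the midpoint (value + hi)/2. On '-', the current value becomes hi and we move to value - 1 if lo = -inf, otherwise the midpoint (lo + value)/2.
Start at 0.
Step 1: sign = +, move right. Bounds: (0, +inf). Value = 1
Step 2: sign = -, move left. Bounds: (0, 1). Value = 1/2
The surreal number with sign expansion +- is 1/2.

1/2


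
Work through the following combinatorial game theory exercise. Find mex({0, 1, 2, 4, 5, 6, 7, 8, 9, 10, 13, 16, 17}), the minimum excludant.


Set = {0, 1, 2, 4, 5, 6, 7, 8, 9, 10, 13, 16, 17}
0 is in the set.
1 is in the set.
2 is in the set.
3 is NOT in the set. This is the mex.
mex = 3

3


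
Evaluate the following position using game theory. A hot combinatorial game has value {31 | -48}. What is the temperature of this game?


The game is {31 | -48}, a switch {a | b} with numbers a > b.
Cooling {a | b} by t gives {a - t | b + t}, which stops being hot when a - t = b + t, i.e. at t = (a - b)/2. So the temperature of a switch is (a - b)/2.
Temperature = (Left option - Right option) / 2
= (31 - (-48)) / 2
= 79 / 2
= 79/2

79/2


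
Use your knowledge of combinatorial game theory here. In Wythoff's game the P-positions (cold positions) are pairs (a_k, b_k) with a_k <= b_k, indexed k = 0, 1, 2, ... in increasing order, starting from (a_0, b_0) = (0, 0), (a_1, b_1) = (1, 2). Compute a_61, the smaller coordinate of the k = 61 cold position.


By Wythoff's theorem, a_k = floor(k * phi) and b_k = floor(k * phi^2) = a_k + k, where phi = (1 + sqrt(5))/2 is the golden ratio.
phi = (1 + sqrt(5))/2 = 1.618034
k = 61
k * phi = 61 * 1.618034 = 98.700073
a_61 = floor(k * phi) = 98

98


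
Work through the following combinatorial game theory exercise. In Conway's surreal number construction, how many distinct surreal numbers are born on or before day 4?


Day 0: {|} = 0 is born. Count = 1.
Day n: the number of surreal numbers born by day n is 2^(n+1) - 1.
By day 0: 2^1 - 1 = 1
By day 1: 2^2 - 1 = 3
By day 2: 2^3 - 1 = 7
By day 3: 2^4 - 1 = 15
By day 4: 2^5 - 1 = 31
By day 4: 31 surreal numbers.

31


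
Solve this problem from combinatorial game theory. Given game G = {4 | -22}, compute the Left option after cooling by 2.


Original game: {4 | -22} (a switch {a | b} with a > b).
Cooling by t (for t below the temperature (a - b)/2 = 13) taxes each move by t: {a | b} cooled by t is {a - t | b + t}.
Cooling amount: t = 2
Cooled Left option: 4 - 2 = 2
Cooled Right option: -22 + 2 = -20
Cooled game: {2 | -20}
Left option = 2

2


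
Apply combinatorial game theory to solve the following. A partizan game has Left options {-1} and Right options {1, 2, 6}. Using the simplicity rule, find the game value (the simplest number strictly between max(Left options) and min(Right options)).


Left options: {-1}, max = -1
Right options: {1, 2, 6}, min = 1
All options are numbers and max(Left) < min(Right), so by the simplicity theorem the value is the simplest (earliest-born) number strictly between -1 and 1.
The only integer strictly between -1 and 1 is 0.
No non-integer in the interval can be simpler: if x is a non-integer in the interval, then floor(x) or ceil(x) also lies in the interval (the interval contains an integer), and both are proper prefixes of x's sign expansion, i.e. born earlier. So the game value is 0.
Game value = 0

0


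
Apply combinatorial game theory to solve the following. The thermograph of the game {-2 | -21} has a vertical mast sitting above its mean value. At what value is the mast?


Game = {-2 | -21}, a switch {a | b} with numbers a > b.
Its thermograph has left wall a - t and right wall b + t, which meet at t = (a - b)/2, where both equal (a + b)/2. So the mast (mean value) is at (a + b)/2.
Mean = (-2 + (-21))/2 = -23/2 = -23/2

-23/2


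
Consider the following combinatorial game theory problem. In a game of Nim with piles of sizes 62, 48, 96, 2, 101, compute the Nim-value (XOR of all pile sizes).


We need the XOR (exclusive or) of all pile sizes.
After XOR-ing pile 1 (size 62): 0 XOR 62 = 62
After XOR-ing pile 2 (size 48): 62 XOR 48 = 14
After XOR-ing pile 3 (size 96): 14 XOR 96 = 110
After XOR-ing pile 4 (size 2): 110 XOR 2 = 108
After XOR-ing pile 5 (size 101): 108 XOR 101 = 9
The Nim-value of this position is 9.

9


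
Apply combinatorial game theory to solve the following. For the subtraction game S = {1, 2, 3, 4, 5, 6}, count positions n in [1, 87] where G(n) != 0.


Subtraction set S = {1, 2, 3, 4, 5, 6}, so G(n) = n mod 7.
G(n) = 0 when n is a multiple of 7.
Multiples of 7 in [1, 87]: 12
N-positions (nonzero Grundy) = 87 - 12 = 75

75


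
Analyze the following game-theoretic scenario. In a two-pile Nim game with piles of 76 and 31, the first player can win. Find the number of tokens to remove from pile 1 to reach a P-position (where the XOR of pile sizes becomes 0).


Piles: 76 and 31
Current XOR: 76 XOR 31 = 83 (non-zero, so this is an N-position).
To make the XOR zero, we need to find a move that balances the piles.
For pile 1 (size 76): target = 76 XOR 83 = 31
We reduce pile 1 from 76 to 31.
Tokens removed: 76 - 31 = 45
Verification: 31 XOR 31 = 0

45


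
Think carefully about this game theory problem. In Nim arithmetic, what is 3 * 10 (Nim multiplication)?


Nim multiplication is bilinear over XOR: (u XOR v) * w = (u*w) XOR (v*w).
So we split each operand into its bit components and XOR the pairwise Nim products.
3 = 1 + 2 (as XOR of powers of 2).
10 = 2 + 8 (as XOR of powers of 2).
Using the standard Nim-product table on single bits:
  2*2 = 3,   2*4 = 8,   2*8 = 12,
  4*4 = 6,   4*8 = 11,  8*8 = 13,
and  1*x = x (identity), k*l = l*k (commutative).
Pairwise Nim products:
  1 * 2 = 2
  1 * 8 = 8
  2 * 2 = 3
  2 * 8 = 12
XOR them: 2 XOR 8 XOR 3 XOR 12 = 5.
Result: 3 * 10 = 5 (in Nim).

5


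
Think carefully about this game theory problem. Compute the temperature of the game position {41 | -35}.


The game is {41 | -35}, a switch {a | b} with numbers a > b.
Cooling {a | b} by t gives {a - t | b + t}, which stops being hot when a - t = b + t, i.e. at t = (a - b)/2. So the temperature of a switch is (a - b)/2.
Temperature = (Left option - Right option) / 2
= (41 - (-35)) / 2
= 76 / 2
= 38

38


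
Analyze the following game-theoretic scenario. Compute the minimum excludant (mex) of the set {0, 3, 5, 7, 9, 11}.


Set = {0, 3, 5, 7, 9, 11}
0 is in the set.
1 is NOT in the set. This is the mex.
mex = 1

1


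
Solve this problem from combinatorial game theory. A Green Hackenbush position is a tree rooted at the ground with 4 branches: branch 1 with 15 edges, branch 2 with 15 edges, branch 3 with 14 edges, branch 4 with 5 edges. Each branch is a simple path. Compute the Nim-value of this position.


The tree has 4 branches from the ground vertex.
In Green Hackenbush, the Nim-value of a simple path of length k is k.
Branch 1: length 15, Nim-value = 15
Branch 2: length 15, Nim-value = 15
Branch 3: length 14, Nim-value = 14
Branch 4: length 5, Nim-value = 5
Total Nim-value = XOR of all branch values:
0 XOR 15 = 15
15 XOR 15 = 0
0 XOR 14 = 14
14 XOR 5 = 11
Nim-value of the tree = 11

11


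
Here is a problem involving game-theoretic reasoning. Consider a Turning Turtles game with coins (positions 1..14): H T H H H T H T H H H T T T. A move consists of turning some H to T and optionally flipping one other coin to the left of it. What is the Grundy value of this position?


Coins: H T H H H T H T H H H T T T
Key fact: a single head at position k behaves exactly like a Nim heap of size k (turning it to T and optionally flipping a coin at j < k corresponds to moving the heap from k to j, or to 0), and heads combine as a disjunctive sum (two heads at the same place would cancel, matching j XOR j = 0). So the Nim-value is the XOR of the 1-indexed positions of the heads.
Face-up positions (1-indexed): [1, 3, 4, 5, 7, 9, 10, 11]
XOR 0 with 1: 0 XOR 1 = 1
XOR 1 with 3: 1 XOR 3 = 2
XOR 2 with 4: 2 XOR 4 = 6
XOR 6 with 5: 6 XOR 5 = 3
XOR 3 with 7: 3 XOR 7 = 4
XOR 4 with 9: 4 XOR 9 = 13
XOR 13 with 10: 13 XOR 10 = 7
XOR 7 with 11: 7 XOR 11 = 12
Nim-value = 12

12
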